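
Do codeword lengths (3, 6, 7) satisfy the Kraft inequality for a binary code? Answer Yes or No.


Kraft sum = sum(2^(-l_i)) = 0.1484, need <= 1. Result: satisfied (a binary prefix-free code with these lengths exists)

Yes


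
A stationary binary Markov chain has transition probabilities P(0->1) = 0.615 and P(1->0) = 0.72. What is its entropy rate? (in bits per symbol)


Stationary distribution: pi_0 = p10/(p01+p10) = 0.5393, pi_1 = 0.4607. Entropy rate H' = pi_0*H(p01) + pi_1*H(p10) = 0.5393*0.9615 + 0.4607*0.8555 = 0.9126

0.9126 bits/symbol


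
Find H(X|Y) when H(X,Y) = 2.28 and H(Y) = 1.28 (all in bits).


H(X|Y) = H(X,Y) - H(Y) = 2.28 - 1.28 = 1.0

1.0 bits


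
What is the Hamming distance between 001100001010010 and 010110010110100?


Count differing positions: . ^ ^ . ^ . . ^ ^ ^ . . ^ ^ . = 8 differences

8


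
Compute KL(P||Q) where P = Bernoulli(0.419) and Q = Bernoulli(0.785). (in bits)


KL = p*log2(p/q) + (1-p)*log2((1-p)/(1-q)) = 0.419*log2(0.419/0.785) + 0.581*log2(0.581/0.215) = 0.4538

0.4538 bits


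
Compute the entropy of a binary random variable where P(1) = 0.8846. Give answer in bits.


H = -p*log2(p) - (1-p)*log2(1-p). -0.8846*log2(0.8846) = 0.156488; -0.1154*log2(0.1154) = 0.359504. H = 0.156488 + 0.359504 = 0.516

0.516 bits


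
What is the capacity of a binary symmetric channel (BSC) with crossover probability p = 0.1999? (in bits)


H(p) = -p*log2(p) - (1-p)*log2(1-p) = -0.1999*log2(0.1999) - 0.8001*log2(0.8001) = 0.464298 + 0.257430 = 0.7217. C = 1 - H(p) = 1 - 0.7217 = 0.2783

0.2783 bits


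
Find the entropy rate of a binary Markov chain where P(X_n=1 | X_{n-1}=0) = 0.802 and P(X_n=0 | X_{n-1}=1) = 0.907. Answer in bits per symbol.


Stationary distribution: pi_0 = p10/(p01+p10) = 0.5307, pi_1 = 0.4693. Entropy rate H' = pi_0*H(p01) + pi_1*H(p10) = 0.5307*0.7179 + 0.4693*0.4464 = 0.5905

0.5905 bits/symbol


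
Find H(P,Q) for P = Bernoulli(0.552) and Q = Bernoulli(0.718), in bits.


H(P,Q) = -p*log2(q) - (1-p)*log2(1-q). -0.552*log2(0.718) = 0.263825; -0.448*log2(0.282) = 0.818152. H(P,Q) = 0.263825 + 0.818152 = 1.082

1.082 bits


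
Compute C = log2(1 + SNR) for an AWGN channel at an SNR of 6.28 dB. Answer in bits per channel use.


SNR_linear = 10^(6.28/10) = 4.2462; C = log2(1 + SNR_linear) = log2(1 + 4.2462) = 2.3913

2.3913 bits/channel use


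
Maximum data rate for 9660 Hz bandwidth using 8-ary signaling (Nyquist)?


Rate = 2 * B * log2(M) = 2 * 9660 * 3.0 = 57960.0

57960.0 bps


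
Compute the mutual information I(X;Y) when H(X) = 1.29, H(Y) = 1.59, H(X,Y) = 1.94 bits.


I(X;Y) = H(X) + H(Y) - H(X,Y) = 1.29 + 1.59 - 1.94 = 0.94

0.94 bits


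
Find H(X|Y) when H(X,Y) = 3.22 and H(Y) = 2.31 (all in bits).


H(X|Y) = H(X,Y) - H(Y) = 3.22 - 2.31 = 0.91

0.91 bits


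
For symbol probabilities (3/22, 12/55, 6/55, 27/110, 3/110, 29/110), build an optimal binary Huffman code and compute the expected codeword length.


Huffman construction (repeatedly merge the two least-probable nodes; each merge adds 1 bit to every symbol beneath it): 3/110 + 6/55 = 3/22; 3/22 + 3/22 = 3/11; 12/55 + 27/110 = 51/110; 29/110 + 3/11 = 59/110; 51/110 + 59/110 = 1. Resulting codeword lengths (in the order the probabilities were given): (3, 2, 4, 2, 4, 2). L_avg = sum(p_i * l_i) = 3/22*3 + 12/55*2 + 6/55*4 + 27/110*2 + 3/110*4 + 29/110*2 = 53/22 = 2.4091

2.4091 bits


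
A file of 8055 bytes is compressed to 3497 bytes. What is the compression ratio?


Ratio = original / compressed = 8055 / 3497 = 2.3034

2.3034


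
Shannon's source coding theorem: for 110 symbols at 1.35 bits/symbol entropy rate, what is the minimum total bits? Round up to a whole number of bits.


Minimum bits >= n * H = 110 * 1.35 = 148.5, rounded up to a whole number of bits = 149

149 bits


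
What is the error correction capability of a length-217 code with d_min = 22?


Correction capability = floor((d-1)/2) = floor((22-1)/2) = 10

10 errors


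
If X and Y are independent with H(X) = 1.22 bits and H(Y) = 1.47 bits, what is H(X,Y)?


For independent variables, H(X,Y) = H(X) + H(Y) = 1.22 + 1.47 = 2.69

2.69 bits


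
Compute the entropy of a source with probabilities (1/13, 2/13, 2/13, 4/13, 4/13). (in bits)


H = -sum(p_i * log2(p_i)). Terms: -(1/13)*log2(1/13) = 0.284649; -(2/13)*log2(2/13) = 0.415452; -(2/13)*log2(2/13) = 0.415452; -(4/13)*log2(4/13) = 0.523212; -(4/13)*log2(4/13) = 0.523212. H = 0.284649 + 0.415452 + 0.415452 + 0.523212 + 0.523212 = 2.162

2.162 bits


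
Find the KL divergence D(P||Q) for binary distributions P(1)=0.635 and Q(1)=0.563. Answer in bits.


KL = p*log2(p/q) + (1-p)*log2((1-p)/(1-q)) = 0.635*log2(0.635/0.563) + 0.365*log2(0.365/0.437) = 0.0154

0.0154 bits


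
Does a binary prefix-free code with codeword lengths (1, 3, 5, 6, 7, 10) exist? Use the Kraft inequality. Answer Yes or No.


Kraft sum = sum(2^(-l_i)) = 0.6807, need <= 1. Result: satisfied (a binary prefix-free code with these lengths exists)

Yes


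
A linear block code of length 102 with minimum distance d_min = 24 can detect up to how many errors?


Detection capability = d_min - 1 = 24 - 1 = 23

23 errors


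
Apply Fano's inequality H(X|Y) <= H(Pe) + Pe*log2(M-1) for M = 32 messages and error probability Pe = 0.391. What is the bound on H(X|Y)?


H(Pe) = -Pe*log2(Pe) - (1-Pe)*log2(1-Pe) = -0.391*log2(0.391) - 0.609*log2(0.609) = 0.529711 + 0.435731 = 0.9654. Pe*log2(M-1) = 0.391*log2(31) = 1.937091. Bound = H(Pe) + Pe*log2(M-1) = 0.529711 + 0.435731 + 1.937091 = 2.9025

2.9025 bits


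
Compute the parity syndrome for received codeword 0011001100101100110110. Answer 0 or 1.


Syndrome = XOR of all bits = 0 XOR 0 XOR 1 XOR 1 XOR 0 XOR 0 XOR 1 XOR 1 XOR 0 XOR 0 XOR 1 XOR 0 XOR 1 XOR 1 XOR 0 XOR 0 XOR 1 XOR 1 XOR 0 XOR 1 XOR 1 XOR 0 = 1

1


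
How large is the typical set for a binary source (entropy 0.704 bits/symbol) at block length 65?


log2|A_typical| = nH = 65 * 0.704 = 45.76, so |A_typical| ~ 2^45.76 = 5.958e+13

5.958e+13


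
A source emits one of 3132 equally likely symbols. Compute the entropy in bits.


H = log2(n) = log2(3132) = 11.6129

11.6129 bits


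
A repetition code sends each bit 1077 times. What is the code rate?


Rate = k/n = 1/1077

1/1077


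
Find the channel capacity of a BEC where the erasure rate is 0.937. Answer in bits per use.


C = 1 - epsilon = 1 - 0.937 = 0.063

0.063 bits


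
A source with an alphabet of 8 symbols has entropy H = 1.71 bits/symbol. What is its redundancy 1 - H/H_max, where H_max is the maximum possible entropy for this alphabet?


H_max = log2(K) = log2(8) = 3.0 bits/symbol. Redundancy = 1 - H/H_max = 1 - 1.71/3.0 = 1 - 0.57 = 0.43

0.43


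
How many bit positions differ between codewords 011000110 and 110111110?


Count differing positions: ^ . ^ ^ ^ ^ . . . = 5 differences

5


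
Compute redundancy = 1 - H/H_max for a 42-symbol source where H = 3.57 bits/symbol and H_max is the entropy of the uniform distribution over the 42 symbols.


H_max = log2(K) = log2(42) = 5.3923 bits/symbol. Redundancy = 1 - H/H_max = 1 - 3.57/5.3923 = 1 - 0.6621 = 0.3379

0.3379


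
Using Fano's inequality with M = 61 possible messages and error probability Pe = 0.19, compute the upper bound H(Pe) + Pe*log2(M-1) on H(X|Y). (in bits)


H(Pe) = -Pe*log2(Pe) - (1-Pe)*log2(1-Pe) = -0.19*log2(0.19) - 0.81*log2(0.81) = 0.455226 + 0.246245 = 0.7015. Pe*log2(M-1) = 0.19*log2(60) = 1.122309. Bound = H(Pe) + Pe*log2(M-1) = 0.455226 + 0.246245 + 1.122309 = 1.8238

1.8238 bits


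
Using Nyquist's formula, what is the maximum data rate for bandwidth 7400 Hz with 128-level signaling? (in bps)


Rate = 2 * B * log2(M) = 2 * 7400 * 7.0 = 103600.0

103600.0 bps


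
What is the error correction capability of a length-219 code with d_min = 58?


Correction capability = floor((d-1)/2) = floor((58-1)/2) = 28

28 errors


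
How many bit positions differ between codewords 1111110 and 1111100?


Count differing positions: . . . . . ^ . = 1 differences

1


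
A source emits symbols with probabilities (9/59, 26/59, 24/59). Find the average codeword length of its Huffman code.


Huffman construction (repeatedly merge the two least-probable nodes; each merge adds 1 bit to every symbol beneath it): 9/59 + 24/59 = 33/59; 26/59 + 33/59 = 1. Resulting codeword lengths (in the order the probabilities were given): (2, 1, 2). L_avg = sum(p_i * l_i) = 9/59*2 + 26/59*1 + 24/59*2 = 92/59 = 1.5593

1.5593 bits


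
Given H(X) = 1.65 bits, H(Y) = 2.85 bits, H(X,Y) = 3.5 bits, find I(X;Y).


I(X;Y) = H(X) + H(Y) - H(X,Y) = 1.65 + 2.85 - 3.5 = 1.0

1.0 bits


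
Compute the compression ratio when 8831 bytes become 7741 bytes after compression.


Ratio = original / compressed = 8831 / 7741 = 1.1408

1.1408


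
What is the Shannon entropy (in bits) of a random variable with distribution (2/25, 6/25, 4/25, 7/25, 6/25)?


H = -sum(p_i * log2(p_i)). Terms: -(2/25)*log2(2/25) = 0.291508; -(6/25)*log2(6/25) = 0.494134; -(4/25)*log2(4/25) = 0.423017; -(7/25)*log2(7/25) = 0.514220; -(6/25)*log2(6/25) = 0.494134. H = 0.291508 + 0.494134 + 0.423017 + 0.514220 + 0.494134 = 2.217

2.217 bits


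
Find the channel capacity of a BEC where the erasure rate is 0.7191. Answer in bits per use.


C = 1 - epsilon = 1 - 0.7191 = 0.2809

0.2809 bits


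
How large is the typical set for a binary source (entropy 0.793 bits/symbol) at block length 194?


log2|A_typical| = nH = 194 * 0.793 = 153.842, so |A_typical| ~ 2^153.842 = 2.047e+46

2.047e+46


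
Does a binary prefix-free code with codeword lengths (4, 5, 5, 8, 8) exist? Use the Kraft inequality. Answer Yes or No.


Kraft sum = sum(2^(-l_i)) = 0.1328, need <= 1. Result: satisfied (a binary prefix-free code with these lengths exists)

Yes


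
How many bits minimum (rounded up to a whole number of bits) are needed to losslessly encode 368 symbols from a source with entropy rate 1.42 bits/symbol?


Minimum bits >= n * H = 368 * 1.42 = 522.56, rounded up to a whole number of bits = 523

523 bits


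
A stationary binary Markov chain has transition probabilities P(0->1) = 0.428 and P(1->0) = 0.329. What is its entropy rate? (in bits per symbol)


Stationary distribution: pi_0 = p10/(p01+p10) = 0.4346, pi_1 = 0.5654. Entropy rate H' = pi_0*H(p01) + pi_1*H(p10) = 0.4346*0.985 + 0.5654*0.9139 = 0.9448

0.9448 bits/symbol


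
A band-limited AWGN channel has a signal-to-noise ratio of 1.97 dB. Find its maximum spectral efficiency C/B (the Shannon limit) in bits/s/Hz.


SNR_linear = 10^(1.97/10) = 1.574; C/B = log2(1 + SNR_linear) = log2(1 + 1.574) = 1.364

1.364 bits/s/Hz


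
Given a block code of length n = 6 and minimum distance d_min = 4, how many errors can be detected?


Detection capability = d_min - 1 = 4 - 1 = 3

3 errors


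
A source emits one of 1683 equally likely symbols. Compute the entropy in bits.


H = log2(n) = log2(1683) = 10.7168

10.7168 bits


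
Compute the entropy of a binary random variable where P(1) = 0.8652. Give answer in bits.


H = -p*log2(p) - (1-p)*log2(1-p). -0.8652*log2(0.8652) = 0.180735; -0.1348*log2(0.1348) = 0.389721. H = 0.180735 + 0.389721 = 0.5705

0.5705 bits


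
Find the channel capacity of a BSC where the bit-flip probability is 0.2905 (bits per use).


H(p) = -p*log2(p) - (1-p)*log2(1-p) = -0.2905*log2(0.2905) - 0.7095*log2(0.7095) = 0.518075 + 0.351291 = 0.8694. C = 1 - H(p) = 1 - 0.8694 = 0.1306

0.1306 bits


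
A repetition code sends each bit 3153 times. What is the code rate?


Rate = k/n = 1/3153

1/3153


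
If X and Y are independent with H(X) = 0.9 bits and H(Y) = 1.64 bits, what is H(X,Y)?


For independent variables, H(X,Y) = H(X) + H(Y) = 0.9 + 1.64 = 2.54

2.54 bits


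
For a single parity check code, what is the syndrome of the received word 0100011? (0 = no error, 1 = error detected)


Syndrome = XOR of all bits = 0 XOR 1 XOR 0 XOR 0 XOR 0 XOR 1 XOR 1 = 1

1


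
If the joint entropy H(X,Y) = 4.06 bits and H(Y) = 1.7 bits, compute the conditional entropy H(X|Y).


H(X|Y) = H(X,Y) - H(Y) = 4.06 - 1.7 = 2.36

2.36 bits


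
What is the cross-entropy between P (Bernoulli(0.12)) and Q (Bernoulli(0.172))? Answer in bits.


H(P,Q) = -p*log2(q) - (1-p)*log2(1-q). -0.12*log2(0.172) = 0.304742; -0.88*log2(0.828) = 0.239622. H(P,Q) = 0.304742 + 0.239622 = 0.5444

0.5444 bits


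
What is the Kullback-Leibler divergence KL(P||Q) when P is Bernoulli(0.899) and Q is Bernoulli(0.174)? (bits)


KL = p*log2(p/q) + (1-p)*log2((1-p)/(1-q)) = 0.899*log2(0.899/0.174) + 0.101*log2(0.101/0.826) = 1.8237

1.8237 bits


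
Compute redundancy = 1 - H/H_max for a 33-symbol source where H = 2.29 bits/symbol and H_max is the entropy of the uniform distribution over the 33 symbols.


H_max = log2(K) = log2(33) = 5.0444 bits/symbol. Redundancy = 1 - H/H_max = 1 - 2.29/5.0444 = 1 - 0.454 = 0.546

0.546


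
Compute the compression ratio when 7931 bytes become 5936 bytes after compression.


Ratio = original / compressed = 7931 / 5936 = 1.3361

1.3361


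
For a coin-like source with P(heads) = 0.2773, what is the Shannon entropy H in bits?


H = -p*log2(p) - (1-p)*log2(1-p). -0.2773*log2(0.2773) = 0.513138; -0.7227*log2(0.7227) = 0.338607. H = 0.513138 + 0.338607 = 0.8517

0.8517 bits


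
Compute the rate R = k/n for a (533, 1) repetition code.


Rate = k/n = 1/533

1/533


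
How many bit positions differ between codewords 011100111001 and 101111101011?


Count differing positions: ^ ^ . . ^ ^ . ^ . . ^ . = 6 differences

6


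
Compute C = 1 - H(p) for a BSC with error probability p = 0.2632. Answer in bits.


H(p) = -p*log2(p) - (1-p)*log2(1-p) = -0.2632*log2(0.2632) - 0.7368*log2(0.7368) = 0.506862 + 0.324675 = 0.8315. C = 1 - H(p) = 1 - 0.8315 = 0.1685

0.1685 bits


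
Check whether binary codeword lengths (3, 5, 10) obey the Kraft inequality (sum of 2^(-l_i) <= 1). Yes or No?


Kraft sum = sum(2^(-l_i)) = 0.1572, need <= 1. Result: satisfied (a binary prefix-free code with these lengths exists)

Yes


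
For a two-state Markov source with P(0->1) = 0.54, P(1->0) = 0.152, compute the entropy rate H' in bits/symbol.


Stationary distribution: pi_0 = p10/(p01+p10) = 0.2197, pi_1 = 0.7803. Entropy rate H' = pi_0*H(p01) + pi_1*H(p10) = 0.2197*0.9954 + 0.7803*0.6148 = 0.6984

0.6984 bits/symbol


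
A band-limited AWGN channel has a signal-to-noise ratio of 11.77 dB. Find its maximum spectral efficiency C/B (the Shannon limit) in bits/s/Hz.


SNR_linear = 10^(11.77/10) = 15.0314; C/B = log2(1 + SNR_linear) = log2(1 + 15.0314) = 4.0028

4.0028 bits/s/Hz


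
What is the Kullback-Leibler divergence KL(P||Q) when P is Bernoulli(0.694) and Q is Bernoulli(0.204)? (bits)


KL = p*log2(p/q) + (1-p)*log2((1-p)/(1-q)) = 0.694*log2(0.694/0.204) + 0.306*log2(0.306/0.796) = 0.8038

0.8038 bits


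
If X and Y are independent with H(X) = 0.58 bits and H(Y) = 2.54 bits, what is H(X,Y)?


For independent variables, H(X,Y) = H(X) + H(Y) = 0.58 + 2.54 = 3.12

3.12 bits


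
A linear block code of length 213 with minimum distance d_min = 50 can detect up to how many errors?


Detection capability = d_min - 1 = 50 - 1 = 49

49 errors


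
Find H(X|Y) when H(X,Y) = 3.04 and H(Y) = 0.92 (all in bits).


H(X|Y) = H(X,Y) - H(Y) = 3.04 - 0.92 = 2.12

2.12 bits


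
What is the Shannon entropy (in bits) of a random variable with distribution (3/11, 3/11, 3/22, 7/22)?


H = -sum(p_i * log2(p_i)). Terms: -(3/11)*log2(3/11) = 0.511219; -(3/11)*log2(3/11) = 0.511219; -(3/22)*log2(3/22) = 0.391973; -(7/22)*log2(7/22) = 0.525661. H = 0.511219 + 0.511219 + 0.391973 + 0.525661 = 1.9401

1.9401 bits


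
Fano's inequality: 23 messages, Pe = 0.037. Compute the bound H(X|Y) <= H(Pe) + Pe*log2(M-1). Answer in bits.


H(Pe) = -Pe*log2(Pe) - (1-Pe)*log2(1-Pe) = -0.037*log2(0.037) - 0.963*log2(0.963) = 0.175984 + 0.052380 = 0.2284. Pe*log2(M-1) = 0.037*log2(22) = 0.164999. Bound = H(Pe) + Pe*log2(M-1) = 0.175984 + 0.052380 + 0.164999 = 0.3934

0.3934 bits


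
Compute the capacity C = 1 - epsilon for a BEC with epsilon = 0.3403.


C = 1 - epsilon = 1 - 0.3403 = 0.6597

0.6597 bits


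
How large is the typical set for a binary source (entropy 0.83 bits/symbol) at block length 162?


log2|A_typical| = nH = 162 * 0.83 = 134.46, so |A_typical| ~ 2^134.46 = 2.996e+40

2.996e+40


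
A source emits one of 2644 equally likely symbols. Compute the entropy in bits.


H = log2(n) = log2(2644) = 11.3685

11.3685 bits


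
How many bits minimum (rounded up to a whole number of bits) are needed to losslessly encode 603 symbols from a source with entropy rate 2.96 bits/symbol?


Minimum bits >= n * H = 603 * 2.96 = 1784.88, rounded up to a whole number of bits = 1785

1785 bits


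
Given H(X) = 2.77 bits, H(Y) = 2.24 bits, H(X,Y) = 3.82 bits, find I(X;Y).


I(X;Y) = H(X) + H(Y) - H(X,Y) = 2.77 + 2.24 - 3.82 = 1.19

1.19 bits


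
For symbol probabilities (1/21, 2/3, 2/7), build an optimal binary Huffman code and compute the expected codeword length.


Huffman construction (repeatedly merge the two least-probable nodes; each merge adds 1 bit to every symbol beneath it): 1/21 + 2/7 = 1/3; 1/3 + 2/3 = 1. Resulting codeword lengths (in the order the probabilities were given): (2, 1, 2). L_avg = sum(p_i * l_i) = 1/21*2 + 2/3*1 + 2/7*2 = 4/3 = 1.3333

1.3333 bits


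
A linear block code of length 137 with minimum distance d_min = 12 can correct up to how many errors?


Correction capability = floor((d-1)/2) = floor((12-1)/2) = 5

5 errors


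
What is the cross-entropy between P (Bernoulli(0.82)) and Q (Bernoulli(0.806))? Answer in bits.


H(P,Q) = -p*log2(q) - (1-p)*log2(1-q). -0.82*log2(0.806) = 0.255142; -0.18*log2(0.194) = 0.425857. H(P,Q) = 0.255142 + 0.425857 = 0.681

0.681 bits


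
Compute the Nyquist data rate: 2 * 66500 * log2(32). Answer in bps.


Rate = 2 * B * log2(M) = 2 * 66500 * 5.0 = 665000.0

665000.0 bps


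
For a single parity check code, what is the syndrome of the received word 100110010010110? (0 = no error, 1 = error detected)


Syndrome = XOR of all bits = 1 XOR 0 XOR 0 XOR 1 XOR 1 XOR 0 XOR 0 XOR 1 XOR 0 XOR 0 XOR 1 XOR 0 XOR 1 XOR 1 XOR 0 = 1

1


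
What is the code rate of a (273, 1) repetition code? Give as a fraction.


Rate = k/n = 1/273

1/273


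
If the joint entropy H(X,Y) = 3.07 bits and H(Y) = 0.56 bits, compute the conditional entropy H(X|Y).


H(X|Y) = H(X,Y) - H(Y) = 3.07 - 0.56 = 2.51

2.51 bits


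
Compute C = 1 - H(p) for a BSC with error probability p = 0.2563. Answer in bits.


H(p) = -p*log2(p) - (1-p)*log2(1-p) = -0.2563*log2(0.2563) - 0.7437*log2(0.7437) = 0.503397 + 0.317714 = 0.8211. C = 1 - H(p) = 1 - 0.8211 = 0.1789

0.1789 bits


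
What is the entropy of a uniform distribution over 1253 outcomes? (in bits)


H = log2(n) = log2(1253) = 10.2912

10.2912 bits


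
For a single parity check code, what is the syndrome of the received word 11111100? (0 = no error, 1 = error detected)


Syndrome = XOR of all bits = 1 XOR 1 XOR 1 XOR 1 XOR 1 XOR 1 XOR 0 XOR 0 = 0

0


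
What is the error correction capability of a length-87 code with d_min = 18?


Correction capability = floor((d-1)/2) = floor((18-1)/2) = 8

8 errors


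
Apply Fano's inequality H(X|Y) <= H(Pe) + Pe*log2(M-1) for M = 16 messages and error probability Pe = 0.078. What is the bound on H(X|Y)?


H(Pe) = -Pe*log2(Pe) - (1-Pe)*log2(1-Pe) = -0.078*log2(0.078) - 0.922*log2(0.922) = 0.287070 + 0.108023 = 0.3951. Pe*log2(M-1) = 0.078*log2(15) = 0.304737. Bound = H(Pe) + Pe*log2(M-1) = 0.287070 + 0.108023 + 0.304737 = 0.6998

0.6998 bits


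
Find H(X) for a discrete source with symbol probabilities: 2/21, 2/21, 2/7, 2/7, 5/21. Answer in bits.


H = -sum(p_i * log2(p_i)). Terms: -(2/21)*log2(2/21) = 0.323078; -(2/21)*log2(2/21) = 0.323078; -(2/7)*log2(2/7) = 0.516387; -(2/7)*log2(2/7) = 0.516387; -(5/21)*log2(5/21) = 0.492950. H = 0.323078 + 0.323078 + 0.516387 + 0.516387 + 0.492950 = 2.1719

2.1719 bits


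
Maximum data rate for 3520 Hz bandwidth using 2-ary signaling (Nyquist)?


Rate = 2 * B * log2(M) = 2 * 3520 * 1.0 = 7040.0

7040.0 bps


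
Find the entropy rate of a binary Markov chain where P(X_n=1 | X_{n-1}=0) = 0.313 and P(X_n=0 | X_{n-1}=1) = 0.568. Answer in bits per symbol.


Stationary distribution: pi_0 = p10/(p01+p10) = 0.6447, pi_1 = 0.3553. Entropy rate H' = pi_0*H(p01) + pi_1*H(p10) = 0.6447*0.8966 + 0.3553*0.9866 = 0.9286

0.9286 bits/symbol


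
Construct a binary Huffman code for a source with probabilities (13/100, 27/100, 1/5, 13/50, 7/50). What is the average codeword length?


Huffman construction (repeatedly merge the two least-probable nodes; each merge adds 1 bit to every symbol beneath it): 13/100 + 7/50 = 27/100; 1/5 + 13/50 = 23/50; 27/100 + 27/100 = 27/50; 23/50 + 27/50 = 1. Resulting codeword lengths (in the order the probabilities were given): (3, 2, 2, 2, 3). L_avg = sum(p_i * l_i) = 13/100*3 + 27/100*2 + 1/5*2 + 13/50*2 + 7/50*3 = 227/100 = 2.27

2.27 bits


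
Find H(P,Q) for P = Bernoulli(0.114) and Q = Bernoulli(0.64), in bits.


H(P,Q) = -p*log2(q) - (1-p)*log2(1-q). -0.114*log2(0.64) = 0.073400; -0.886*log2(0.36) = 1.305903. H(P,Q) = 0.073400 + 1.305903 = 1.3793

1.3793 bits


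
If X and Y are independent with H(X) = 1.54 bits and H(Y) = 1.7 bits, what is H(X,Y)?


For independent variables, H(X,Y) = H(X) + H(Y) = 1.54 + 1.7 = 3.24

3.24 bits


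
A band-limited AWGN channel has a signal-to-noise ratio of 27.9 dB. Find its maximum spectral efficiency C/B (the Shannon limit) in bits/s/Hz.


SNR_linear = 10^(27.9/10) = 616.595; C/B = log2(1 + SNR_linear) = log2(1 + 616.595) = 9.2705

9.2705 bits/s/Hz


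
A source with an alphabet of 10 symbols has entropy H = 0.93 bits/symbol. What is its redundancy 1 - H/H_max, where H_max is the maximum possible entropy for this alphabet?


H_max = log2(K) = log2(10) = 3.3219 bits/symbol. Redundancy = 1 - H/H_max = 1 - 0.93/3.3219 = 1 - 0.28 = 0.72

0.72


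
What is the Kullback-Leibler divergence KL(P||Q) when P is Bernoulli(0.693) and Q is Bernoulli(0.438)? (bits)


KL = p*log2(p/q) + (1-p)*log2((1-p)/(1-q)) = 0.693*log2(0.693/0.438) + 0.307*log2(0.307/0.562) = 0.1909

0.1909 bits


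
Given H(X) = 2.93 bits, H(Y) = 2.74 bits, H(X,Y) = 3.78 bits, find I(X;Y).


I(X;Y) = H(X) + H(Y) - H(X,Y) = 2.93 + 2.74 - 3.78 = 1.89

1.89 bits


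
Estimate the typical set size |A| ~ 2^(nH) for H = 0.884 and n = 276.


log2|A_typical| = nH = 276 * 0.884 = 243.984, so |A_typical| ~ 2^243.984 = 2.796e+73

2.796e+73


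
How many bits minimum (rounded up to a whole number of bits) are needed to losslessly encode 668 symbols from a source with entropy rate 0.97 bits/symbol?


Minimum bits >= n * H = 668 * 0.97 = 647.96, rounded up to a whole number of bits = 648

648 bits


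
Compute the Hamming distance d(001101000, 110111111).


Count differing positions: ^ ^ ^ . ^ . ^ ^ ^ = 7 differences

7


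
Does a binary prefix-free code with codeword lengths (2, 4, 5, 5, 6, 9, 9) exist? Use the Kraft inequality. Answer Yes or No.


Kraft sum = sum(2^(-l_i)) = 0.3945, need <= 1. Result: satisfied (a binary prefix-free code with these lengths exists)

Yes


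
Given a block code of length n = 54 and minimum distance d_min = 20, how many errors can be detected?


Detection capability = d_min - 1 = 20 - 1 = 19

19 errors


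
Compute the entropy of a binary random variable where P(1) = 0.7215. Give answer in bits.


H = -p*log2(p) - (1-p)*log2(1-p). -0.7215*log2(0.7215) = 0.339775; -0.2785*log2(0.2785) = 0.513624. H = 0.339775 + 0.513624 = 0.8534

0.8534 bits


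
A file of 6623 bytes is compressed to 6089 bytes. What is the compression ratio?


Ratio = original / compressed = 6623 / 6089 = 1.0877

1.0877


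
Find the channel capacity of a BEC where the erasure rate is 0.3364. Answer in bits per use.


C = 1 - epsilon = 1 - 0.3364 = 0.6636

0.6636 bits


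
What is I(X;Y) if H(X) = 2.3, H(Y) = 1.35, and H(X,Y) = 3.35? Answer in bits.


I(X;Y) = H(X) + H(Y) - H(X,Y) = 2.3 + 1.35 - 3.35 = 0.3

0.3 bits


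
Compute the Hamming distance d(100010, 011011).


Count differing positions: ^ ^ ^ . . ^ = 4 differences

4


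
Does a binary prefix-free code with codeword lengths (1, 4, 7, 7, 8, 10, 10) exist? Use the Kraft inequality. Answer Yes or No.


Kraft sum = sum(2^(-l_i)) = 0.584, need <= 1. Result: satisfied (a binary prefix-free code with these lengths exists)

Yes


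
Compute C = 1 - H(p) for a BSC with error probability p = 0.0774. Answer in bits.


H(p) = -p*log2(p) - (1-p)*log2(1-p) = -0.0774*log2(0.0774) - 0.9226*log2(0.9226) = 0.285724 + 0.107227 = 0.393. C = 1 - H(p) = 1 - 0.393 = 0.607

0.607 bits


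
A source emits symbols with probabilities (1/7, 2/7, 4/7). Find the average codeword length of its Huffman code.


Huffman construction (repeatedly merge the two least-probable nodes; each merge adds 1 bit to every symbol beneath it): 1/7 + 2/7 = 3/7; 3/7 + 4/7 = 1. Resulting codeword lengths (in the order the probabilities were given): (2, 2, 1). L_avg = sum(p_i * l_i) = 1/7*2 + 2/7*2 + 4/7*1 = 10/7 = 1.4286

1.4286 bits


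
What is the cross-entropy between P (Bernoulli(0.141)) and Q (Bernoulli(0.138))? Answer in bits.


H(P,Q) = -p*log2(q) - (1-p)*log2(1-q). -0.141*log2(0.138) = 0.402874; -0.859*log2(0.862) = 0.184032. H(P,Q) = 0.402874 + 0.184032 = 0.5869

0.5869 bits


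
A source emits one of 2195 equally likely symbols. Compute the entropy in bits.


H = log2(n) = log2(2195) = 11.1

11.1 bits


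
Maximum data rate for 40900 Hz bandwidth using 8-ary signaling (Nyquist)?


Rate = 2 * B * log2(M) = 2 * 40900 * 3.0 = 245400.0

245400.0 bps


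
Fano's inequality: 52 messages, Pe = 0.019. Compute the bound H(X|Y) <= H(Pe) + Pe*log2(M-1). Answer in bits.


H(Pe) = -Pe*log2(Pe) - (1-Pe)*log2(1-Pe) = -0.019*log2(0.019) - 0.981*log2(0.981) = 0.108639 + 0.027149 = 0.1358. Pe*log2(M-1) = 0.019*log2(51) = 0.107776. Bound = H(Pe) + Pe*log2(M-1) = 0.108639 + 0.027149 + 0.107776 = 0.2436

0.2436 bits


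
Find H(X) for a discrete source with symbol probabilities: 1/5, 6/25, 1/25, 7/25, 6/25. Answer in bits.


H = -sum(p_i * log2(p_i)). Terms: -(1/5)*log2(1/5) = 0.464386; -(6/25)*log2(6/25) = 0.494134; -(1/25)*log2(1/25) = 0.185754; -(7/25)*log2(7/25) = 0.514220; -(6/25)*log2(6/25) = 0.494134. H = 0.464386 + 0.494134 + 0.185754 + 0.514220 + 0.494134 = 2.1526

2.1526 bits


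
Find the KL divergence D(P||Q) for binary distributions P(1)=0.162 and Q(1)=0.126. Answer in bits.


KL = p*log2(p/q) + (1-p)*log2((1-p)/(1-q)) = 0.162*log2(0.162/0.126) + 0.838*log2(0.838/0.874) = 0.0079

0.0079 bits


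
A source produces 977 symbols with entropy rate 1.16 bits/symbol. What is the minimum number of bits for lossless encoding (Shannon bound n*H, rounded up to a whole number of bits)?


Minimum bits >= n * H = 977 * 1.16 = 1133.32, rounded up to a whole number of bits = 1134

1134 bits


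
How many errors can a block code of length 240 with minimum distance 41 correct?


Correction capability = floor((d-1)/2) = floor((41-1)/2) = 20

20 errors


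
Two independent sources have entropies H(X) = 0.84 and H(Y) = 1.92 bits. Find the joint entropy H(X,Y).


For independent variables, H(X,Y) = H(X) + H(Y) = 0.84 + 1.92 = 2.76

2.76 bits


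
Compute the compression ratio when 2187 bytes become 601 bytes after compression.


Ratio = original / compressed = 2187 / 601 = 3.6389

3.6389


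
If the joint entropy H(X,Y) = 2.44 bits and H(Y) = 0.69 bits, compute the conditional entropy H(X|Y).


H(X|Y) = H(X,Y) - H(Y) = 2.44 - 0.69 = 1.75

1.75 bits


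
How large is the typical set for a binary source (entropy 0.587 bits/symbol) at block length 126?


log2|A_typical| = nH = 126 * 0.587 = 73.962, so |A_typical| ~ 2^73.962 = 1.840e+22

1.840e+22


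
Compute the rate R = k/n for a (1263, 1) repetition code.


Rate = k/n = 1/1263

1/1263


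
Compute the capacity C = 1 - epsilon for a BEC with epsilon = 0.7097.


C = 1 - epsilon = 1 - 0.7097 = 0.2903

0.2903 bits


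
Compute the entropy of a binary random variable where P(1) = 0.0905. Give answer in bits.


H = -p*log2(p) - (1-p)*log2(1-p). -0.0905*log2(0.0905) = 0.313667; -0.9095*log2(0.9095) = 0.124469. H = 0.313667 + 0.124469 = 0.4381

0.4381 bits


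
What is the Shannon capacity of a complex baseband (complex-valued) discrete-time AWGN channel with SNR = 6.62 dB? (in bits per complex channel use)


SNR_linear = 10^(6.62/10) = 4.592; C = log2(1 + SNR_linear) = log2(1 + 4.592) = 2.4834

2.4834 bits/channel use


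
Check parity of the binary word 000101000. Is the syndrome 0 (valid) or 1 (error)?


Syndrome = XOR of all bits = 0 XOR 0 XOR 0 XOR 1 XOR 0 XOR 1 XOR 0 XOR 0 XOR 0 = 0

0


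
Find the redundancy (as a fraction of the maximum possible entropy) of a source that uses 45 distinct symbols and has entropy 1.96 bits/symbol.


H_max = log2(K) = log2(45) = 5.4919 bits/symbol. Redundancy = 1 - H/H_max = 1 - 1.96/5.4919 = 1 - 0.3569 = 0.6431

0.6431


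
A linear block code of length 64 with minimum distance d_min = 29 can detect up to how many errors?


Detection capability = d_min - 1 = 29 - 1 = 28

28 errors


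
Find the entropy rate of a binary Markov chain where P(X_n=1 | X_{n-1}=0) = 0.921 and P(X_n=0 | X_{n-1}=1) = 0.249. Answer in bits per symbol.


Stationary distribution: pi_0 = p10/(p01+p10) = 0.2128, pi_1 = 0.7872. Entropy rate H' = pi_0*H(p01) + pi_1*H(p10) = 0.2128*0.3986 + 0.7872*0.8097 = 0.7222

0.7222 bits/symbol


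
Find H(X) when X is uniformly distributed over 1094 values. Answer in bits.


H = log2(n) = log2(1094) = 10.0954

10.0954 bits


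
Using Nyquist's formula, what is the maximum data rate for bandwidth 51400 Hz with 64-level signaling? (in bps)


Rate = 2 * B * log2(M) = 2 * 51400 * 6.0 = 616800.0

616800.0 bps


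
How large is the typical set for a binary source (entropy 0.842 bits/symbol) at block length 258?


log2|A_typical| = nH = 258 * 0.842 = 217.236, so |A_typical| ~ 2^217.236 = 2.481e+65

2.481e+65


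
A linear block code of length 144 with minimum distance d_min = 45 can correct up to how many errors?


Correction capability = floor((d-1)/2) = floor((45-1)/2) = 22

22 errors


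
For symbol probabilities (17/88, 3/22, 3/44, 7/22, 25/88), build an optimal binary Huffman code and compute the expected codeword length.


Huffman construction (repeatedly merge the two least-probable nodes; each merge adds 1 bit to every symbol beneath it): 3/44 + 3/22 = 9/44; 17/88 + 9/44 = 35/88; 25/88 + 7/22 = 53/88; 35/88 + 53/88 = 1. Resulting codeword lengths (in the order the probabilities were given): (2, 3, 3, 2, 2). L_avg = sum(p_i * l_i) = 17/88*2 + 3/22*3 + 3/44*3 + 7/22*2 + 25/88*2 = 97/44 = 2.2045

2.2045 bits


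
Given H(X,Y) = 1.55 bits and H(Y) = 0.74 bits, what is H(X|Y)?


H(X|Y) = H(X,Y) - H(Y) = 1.55 - 0.74 = 0.81

0.81 bits


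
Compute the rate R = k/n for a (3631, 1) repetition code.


Rate = k/n = 1/3631

1/3631


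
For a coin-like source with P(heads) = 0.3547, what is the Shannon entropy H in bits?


H = -p*log2(p) - (1-p)*log2(1-p). -0.3547*log2(0.3547) = 0.530393; -0.6453*log2(0.6453) = 0.407803. H = 0.530393 + 0.407803 = 0.9382

0.9382 bits


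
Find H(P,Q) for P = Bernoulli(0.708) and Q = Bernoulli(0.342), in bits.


H(P,Q) = -p*log2(q) - (1-p)*log2(1-q). -0.708*log2(0.342) = 1.095936; -0.292*log2(0.658) = 0.176321. H(P,Q) = 1.095936 + 0.176321 = 1.2723

1.2723 bits


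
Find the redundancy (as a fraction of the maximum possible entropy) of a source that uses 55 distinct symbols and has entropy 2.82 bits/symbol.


H_max = log2(K) = log2(55) = 5.7814 bits/symbol. Redundancy = 1 - H/H_max = 1 - 2.82/5.7814 = 1 - 0.4878 = 0.5122

0.5122


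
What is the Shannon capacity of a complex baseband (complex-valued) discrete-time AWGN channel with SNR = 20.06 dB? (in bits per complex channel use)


SNR_linear = 10^(20.06/10) = 101.3911; C = log2(1 + SNR_linear) = log2(1 + 101.3911) = 6.6779

6.6779 bits/channel use


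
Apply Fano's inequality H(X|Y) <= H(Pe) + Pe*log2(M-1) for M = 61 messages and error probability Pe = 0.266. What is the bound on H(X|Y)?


H(Pe) = -Pe*log2(Pe) - (1-Pe)*log2(1-Pe) = -0.266*log2(0.266) - 0.734*log2(0.734) = 0.508193 + 0.327473 = 0.8357. Pe*log2(M-1) = 0.266*log2(60) = 1.571233. Bound = H(Pe) + Pe*log2(M-1) = 0.508193 + 0.327473 + 1.571233 = 2.4069

2.4069 bits


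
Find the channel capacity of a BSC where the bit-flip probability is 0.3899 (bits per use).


H(p) = -p*log2(p) - (1-p)*log2(1-p) = -0.3899*log2(0.3899) - 0.6101*log2(0.6101) = 0.529805 + 0.434930 = 0.9647. C = 1 - H(p) = 1 - 0.9647 = 0.0353

0.0353 bits


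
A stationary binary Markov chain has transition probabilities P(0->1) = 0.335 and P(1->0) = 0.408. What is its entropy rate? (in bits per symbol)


Stationary distribution: pi_0 = p10/(p01+p10) = 0.5491, pi_1 = 0.4509. Entropy rate H' = pi_0*H(p01) + pi_1*H(p10) = 0.5491*0.92 + 0.4509*0.9754 = 0.945

0.945 bits/symbol


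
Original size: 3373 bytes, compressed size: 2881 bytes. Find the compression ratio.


Ratio = original / compressed = 3373 / 2881 = 1.1708

1.1708


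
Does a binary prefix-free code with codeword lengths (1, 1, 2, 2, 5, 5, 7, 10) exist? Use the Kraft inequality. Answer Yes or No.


Kraft sum = sum(2^(-l_i)) = 1.5713, need <= 1. Result: violated (a binary prefix-free code with these lengths cannot exist)

No


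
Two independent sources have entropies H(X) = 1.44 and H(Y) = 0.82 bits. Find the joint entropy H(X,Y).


For independent variables, H(X,Y) = H(X) + H(Y) = 1.44 + 0.82 = 2.26

2.26 bits


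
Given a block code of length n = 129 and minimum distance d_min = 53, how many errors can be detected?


Detection capability = d_min - 1 = 53 - 1 = 52

52 errors


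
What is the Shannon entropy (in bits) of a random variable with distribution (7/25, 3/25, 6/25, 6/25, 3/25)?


H = -sum(p_i * log2(p_i)). Terms: -(7/25)*log2(7/25) = 0.514220; -(3/25)*log2(3/25) = 0.367067; -(6/25)*log2(6/25) = 0.494134; -(6/25)*log2(6/25) = 0.494134; -(3/25)*log2(3/25) = 0.367067. H = 0.514220 + 0.367067 + 0.494134 + 0.494134 + 0.367067 = 2.2366

2.2366 bits


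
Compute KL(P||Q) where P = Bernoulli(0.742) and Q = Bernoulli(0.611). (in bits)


KL = p*log2(p/q) + (1-p)*log2((1-p)/(1-q)) = 0.742*log2(0.742/0.611) + 0.258*log2(0.258/0.389) = 0.0551

0.0551 bits


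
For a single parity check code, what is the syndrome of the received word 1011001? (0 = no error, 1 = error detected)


Syndrome = XOR of all bits = 1 XOR 0 XOR 1 XOR 1 XOR 0 XOR 0 XOR 1 = 0

0


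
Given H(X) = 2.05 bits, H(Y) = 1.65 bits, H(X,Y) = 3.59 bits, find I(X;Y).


I(X;Y) = H(X) + H(Y) - H(X,Y) = 2.05 + 1.65 - 3.59 = 0.11

0.11 bits


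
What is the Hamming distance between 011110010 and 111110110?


Count differing positions: ^ . . . . . ^ . . = 2 differences

2


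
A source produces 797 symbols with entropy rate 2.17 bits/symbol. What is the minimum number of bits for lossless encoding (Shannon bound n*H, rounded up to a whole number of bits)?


Minimum bits >= n * H = 797 * 2.17 = 1729.49, rounded up to a whole number of bits = 1730

1730 bits


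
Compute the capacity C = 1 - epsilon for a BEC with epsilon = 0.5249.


C = 1 - epsilon = 1 - 0.5249 = 0.4751

0.4751 bits


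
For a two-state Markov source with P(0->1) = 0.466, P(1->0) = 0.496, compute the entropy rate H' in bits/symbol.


Stationary distribution: pi_0 = p10/(p01+p10) = 0.5156, pi_1 = 0.4844. Entropy rate H' = pi_0*H(p01) + pi_1*H(p10) = 0.5156*0.9967 + 0.4844*1.0 = 0.9983

0.9983 bits/symbol


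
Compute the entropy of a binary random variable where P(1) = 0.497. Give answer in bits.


H = -p*log2(p) - (1-p)*log2(1-p). -0.497*log2(0.497) = 0.501315; -0.503*log2(0.503) = 0.498659. H = 0.501315 + 0.498659 = 1.0

1.0 bits


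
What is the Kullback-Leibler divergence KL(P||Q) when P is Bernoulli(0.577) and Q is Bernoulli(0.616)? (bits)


KL = p*log2(p/q) + (1-p)*log2((1-p)/(1-q)) = 0.577*log2(0.577/0.616) + 0.423*log2(0.423/0.384) = 0.0046

0.0046 bits


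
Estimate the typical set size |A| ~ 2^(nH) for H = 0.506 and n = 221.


log2|A_typical| = nH = 221 * 0.506 = 111.826, so |A_typical| ~ 2^111.826 = 4.602e+33

4.602e+33


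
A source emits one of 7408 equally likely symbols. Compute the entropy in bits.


H = log2(n) = log2(7408) = 12.8549

12.8549 bits


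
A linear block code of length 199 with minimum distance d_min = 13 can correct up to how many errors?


Correction capability = floor((d-1)/2) = floor((13-1)/2) = 6

6 errors


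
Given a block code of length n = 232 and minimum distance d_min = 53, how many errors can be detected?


Detection capability = d_min - 1 = 53 - 1 = 52

52 errors


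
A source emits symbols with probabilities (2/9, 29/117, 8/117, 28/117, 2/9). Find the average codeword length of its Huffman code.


Huffman construction (repeatedly merge the two least-probable nodes; each merge adds 1 bit to every symbol beneath it): 8/117 + 2/9 = 34/117; 2/9 + 28/117 = 6/13; 29/117 + 34/117 = 7/13; 6/13 + 7/13 = 1. Resulting codeword lengths (in the order the probabilities were given): (3, 2, 3, 2, 2). L_avg = sum(p_i * l_i) = 2/9*3 + 29/117*2 + 8/117*3 + 28/117*2 + 2/9*2 = 268/117 = 2.2906

2.2906 bits


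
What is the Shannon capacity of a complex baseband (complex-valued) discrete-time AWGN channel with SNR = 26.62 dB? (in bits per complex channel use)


SNR_linear = 10^(26.62/10) = 459.198; C = log2(1 + SNR_linear) = log2(1 + 459.198) = 8.8461

8.8461 bits/channel use


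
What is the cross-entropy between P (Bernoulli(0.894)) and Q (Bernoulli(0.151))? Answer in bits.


H(P,Q) = -p*log2(q) - (1-p)*log2(1-q). -0.894*log2(0.151) = 2.438277; -0.106*log2(0.849) = 0.025033. H(P,Q) = 2.438277 + 0.025033 = 2.4633

2.4633 bits


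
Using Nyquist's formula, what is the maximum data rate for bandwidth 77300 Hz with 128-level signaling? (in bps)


Rate = 2 * B * log2(M) = 2 * 77300 * 7.0 = 1082200.0

1082200.0 bps


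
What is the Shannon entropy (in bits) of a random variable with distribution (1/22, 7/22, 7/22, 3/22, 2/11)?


H = -sum(p_i * log2(p_i)). Terms: -(1/22)*log2(1/22) = 0.202701; -(7/22)*log2(7/22) = 0.525661; -(7/22)*log2(7/22) = 0.525661; -(3/22)*log2(3/22) = 0.391973; -(2/11)*log2(2/11) = 0.447169. H = 0.202701 + 0.525661 + 0.525661 + 0.391973 + 0.447169 = 2.0932

2.0932 bits


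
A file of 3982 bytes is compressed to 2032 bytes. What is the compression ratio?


Ratio = original / compressed = 3982 / 2032 = 1.9596

1.9596


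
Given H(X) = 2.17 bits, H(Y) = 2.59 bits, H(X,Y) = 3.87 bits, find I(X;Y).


I(X;Y) = H(X) + H(Y) - H(X,Y) = 2.17 + 2.59 - 3.87 = 0.89

0.89 bits


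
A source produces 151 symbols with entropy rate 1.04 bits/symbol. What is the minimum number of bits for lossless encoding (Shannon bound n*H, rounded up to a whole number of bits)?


Minimum bits >= n * H = 151 * 1.04 = 157.04, rounded up to a whole number of bits = 158

158 bits


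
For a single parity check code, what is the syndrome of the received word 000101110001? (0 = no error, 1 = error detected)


Syndrome = XOR of all bits = 0 XOR 0 XOR 0 XOR 1 XOR 0 XOR 1 XOR 1 XOR 1 XOR 0 XOR 0 XOR 0 XOR 1 = 1

1


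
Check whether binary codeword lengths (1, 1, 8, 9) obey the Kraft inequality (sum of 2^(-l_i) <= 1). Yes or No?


Kraft sum = sum(2^(-l_i)) = 1.0059, need <= 1. Result: violated (a binary prefix-free code with these lengths cannot exist)

No
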